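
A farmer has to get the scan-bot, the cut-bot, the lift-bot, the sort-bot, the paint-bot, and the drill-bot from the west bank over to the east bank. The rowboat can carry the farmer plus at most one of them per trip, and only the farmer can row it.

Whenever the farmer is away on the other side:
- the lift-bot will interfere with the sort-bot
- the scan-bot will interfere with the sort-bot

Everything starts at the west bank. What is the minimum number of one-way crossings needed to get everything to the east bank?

13

Counting alone: the farmer can take at most 1 across per trip to the east bank, so moving all 6 needs at least 6 loaded trips out, with a return between consecutive ones — at least 11 crossings.
The safety rule pushes this higher. Following every safe sequence of crossings, the most of the 6 that can be at the east bank as the rowboat arrives there on crossing 11 is 5 — never all 6.
So no plan with fewer than 13 crossings exists, and this one achieves 13:
1. Farmer goes to the east bank with the sort-bot.  [the west bank: the cut-bot, the drill-bot, the lift-bot, the paint-bot, the scan-bot | the east bank: the sort-bot]
2. Farmer goes back to the west bank alone.  [the west bank: the cut-bot, the drill-bot, the lift-bot, the paint-bot, the scan-bot | the east bank: the sort-bot]
3. Farmer goes to the east bank with the scan-bot.  [the west bank: the cut-bot, the drill-bot, the lift-bot, the paint-bot | the east bank: the scan-bot, the sort-bot]
4. Farmer goes back to the west bank with the sort-bot.  [the west bank: the cut-bot, the drill-bot, the lift-bot, the paint-bot, the sort-bot | the east bank: the scan-bot]
5. Farmer goes to the east bank with the lift-bot.  [the west bank: the cut-bot, the drill-bot, the paint-bot, the sort-bot | the east bank: the lift-bot, the scan-bot]
6. Farmer goes back to the west bank alone.  [the west bank: the cut-bot, the drill-bot, the paint-bot, the sort-bot | the east bank: the lift-bot, the scan-bot]
7. Farmer goes to the east bank with the cut-bot.  [the west bank: the drill-bot, the paint-bot, the sort-bot | the east bank: the cut-bot, the lift-bot, the scan-bot]
8. Farmer goes back to the west bank alone.  [the west bank: the drill-bot, the paint-bot, the sort-bot | the east bank: the cut-bot, the lift-bot, the scan-bot]
9. Farmer goes to the east bank with the paint-bot.  [the west bank: the drill-bot, the sort-bot | the east bank: the cut-bot, the lift-bot, the paint-bot, the scan-bot]
10. Farmer goes back to the west bank alone.  [the west bank: the drill-bot, the sort-bot | the east bank: the cut-bot, the lift-bot, the paint-bot, the scan-bot]
11. Farmer goes to the east bank with the drill-bot.  [the west bank: the sort-bot | the east bank: the cut-bot, the drill-bot, the lift-bot, the paint-bot, the scan-bot]
12. Farmer goes back to the west bank alone.  [the west bank: the sort-bot | the east bank: the cut-bot, the drill-bot, the lift-bot, the paint-bot, the scan-bot]
13. Farmer goes to the east bank with the sort-bot.  [the west bank: — | the east bank: the cut-bot, the drill-bot, the lift-bot, the paint-bot, the scan-bot, the sort-bot]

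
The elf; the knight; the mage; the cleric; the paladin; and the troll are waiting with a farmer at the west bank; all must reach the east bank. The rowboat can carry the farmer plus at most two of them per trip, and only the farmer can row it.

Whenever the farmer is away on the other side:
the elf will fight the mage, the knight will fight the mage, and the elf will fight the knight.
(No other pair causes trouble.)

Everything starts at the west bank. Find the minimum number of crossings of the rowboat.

9

Counting alone: the farmer can take at most 2 across per trip to the east bank, so moving all 6 needs at least 3 loaded trips out, with a return between consecutive ones — at least 5 crossings.
The safety rule pushes this higher. Following every safe sequence of crossings, the most of the 6 that can be at the east bank as the rowboat arrives there on crossings 5, 7 is 4, 5 respectively — never all 6.
So no plan with fewer than 9 crossings exists, and this one achieves 9:
1. Farmer goes to the east bank with the elf and the knight.
2. Farmer goes back to the west bank with the elf.
3. Farmer goes to the east bank with the cleric and the elf.
4. Farmer goes back to the west bank with the elf.
5. Farmer goes to the east bank with the elf and the paladin.
6. Farmer goes back to the west bank with the elf.
7. Farmer goes to the east bank with the elf and the troll.
8. Farmer goes back to the west bank with the elf.
9. Farmer goes to the east bank with the elf and the mage.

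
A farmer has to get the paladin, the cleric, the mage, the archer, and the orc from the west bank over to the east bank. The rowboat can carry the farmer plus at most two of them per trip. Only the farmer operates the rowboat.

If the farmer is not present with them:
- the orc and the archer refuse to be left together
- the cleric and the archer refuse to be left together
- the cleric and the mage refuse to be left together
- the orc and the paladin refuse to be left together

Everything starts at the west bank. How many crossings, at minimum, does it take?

Counting alone: the farmer can take at most 2 across per trip to the east bank, so moving all 5 needs at least 3 loaded trips out, with a return between consecutive ones — at least 5 crossings.
The safety rule pushes this higher. Following every safe sequence of crossings, the most of the 5 that can be at the east bank as the rowboat arrives there on crossing 5 is 4 — never all 5.
So no plan with fewer than 7 crossings exists, and this one achieves 7:
1. Farmer goes to the east bank with the cleric and the orc.
2. Farmer goes back to the west bank alone.
3. Farmer goes to the east bank with the paladin.
4. Farmer goes back to the west bank with the orc.
5. Farmer goes to the east bank with the archer and the mage.
6. Farmer goes back to the west bank with the cleric.
7. Farmer goes to the east bank with the cleric and the orc.

7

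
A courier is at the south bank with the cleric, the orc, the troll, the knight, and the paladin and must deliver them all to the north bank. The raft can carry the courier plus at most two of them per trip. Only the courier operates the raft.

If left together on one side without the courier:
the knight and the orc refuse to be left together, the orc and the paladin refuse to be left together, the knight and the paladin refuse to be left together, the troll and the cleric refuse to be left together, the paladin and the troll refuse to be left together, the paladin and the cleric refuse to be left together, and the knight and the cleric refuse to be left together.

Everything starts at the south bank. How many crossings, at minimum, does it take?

Whatever the first load, the items left behind include a forbidden pair without the courier. No opening move is safe, so no plan exists.

impossible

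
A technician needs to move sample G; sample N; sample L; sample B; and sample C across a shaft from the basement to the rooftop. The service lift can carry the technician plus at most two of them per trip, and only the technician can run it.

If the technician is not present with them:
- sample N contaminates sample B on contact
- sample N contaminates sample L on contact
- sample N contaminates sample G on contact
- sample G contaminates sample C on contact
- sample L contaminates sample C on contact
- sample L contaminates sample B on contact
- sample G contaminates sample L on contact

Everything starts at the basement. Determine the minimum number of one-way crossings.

Whatever the first load, the items left behind include a forbidden pair without the technician. No opening move is safe, so no plan exists.

impossible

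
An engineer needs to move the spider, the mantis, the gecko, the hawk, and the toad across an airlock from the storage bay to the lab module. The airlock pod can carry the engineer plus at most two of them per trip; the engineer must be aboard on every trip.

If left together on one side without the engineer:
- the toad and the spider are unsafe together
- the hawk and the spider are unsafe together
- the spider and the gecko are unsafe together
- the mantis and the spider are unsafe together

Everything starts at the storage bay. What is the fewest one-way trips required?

7

Counting alone: the engineer can take at most 2 across per trip to the lab module, so moving all 5 needs at least 3 loaded trips out, with a return between consecutive ones — at least 5 crossings.
The safety rule pushes this higher. Following every safe sequence of crossings, the most of the 5 that can be at the lab module as the airlock pod arrives there on crossing 5 is 4 — never all 5.
So no plan with fewer than 7 crossings exists, and this one achieves 7:
1. Engineer goes to the lab module with the spider.  [the storage bay: the gecko, the hawk, the mantis, the toad | the lab module: the spider]
2. Engineer goes back to the storage bay alone.  [the storage bay: the gecko, the hawk, the mantis, the toad | the lab module: the spider]
3. Engineer goes to the lab module with the gecko and the mantis.  [the storage bay: the hawk, the toad | the lab module: the gecko, the mantis, the spider]
4. Engineer goes back to the storage bay with the spider.  [the storage bay: the hawk, the spider, the toad | the lab module: the gecko, the mantis]
5. Engineer goes to the lab module with the hawk and the spider.  [the storage bay: the toad | the lab module: the gecko, the hawk, the mantis, the spider]
6. Engineer goes back to the storage bay with the spider.  [the storage bay: the spider, the toad | the lab module: the gecko, the hawk, the mantis]
7. Engineer goes to the lab module with the spider and the toad.  [the storage bay: — | the lab module: the gecko, the hawk, the mantis, the spider, the toad]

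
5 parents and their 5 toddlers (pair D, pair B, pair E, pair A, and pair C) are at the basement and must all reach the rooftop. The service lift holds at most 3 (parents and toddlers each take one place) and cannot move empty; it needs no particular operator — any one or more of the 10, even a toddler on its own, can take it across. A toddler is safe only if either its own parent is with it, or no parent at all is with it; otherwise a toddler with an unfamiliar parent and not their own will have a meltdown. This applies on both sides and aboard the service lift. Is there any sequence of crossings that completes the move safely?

1. parent D and toddler D cross → the rooftop.
2. parent D crosses ← the basement.
3. toddler A, toddler B, and toddler E cross → the rooftop.
4. toddler D crosses ← the basement.
5. parent A, parent B, and parent E cross → the rooftop.
6. parent B and toddler B cross ← the basement.
7. parent B, parent C, and parent D cross → the rooftop.
8. toddler E crosses ← the basement.
9. toddler B and toddler D cross → the rooftop.
10. toddler D crosses ← the basement.
11. toddler C, toddler D, and toddler E cross → the rooftop.

Yes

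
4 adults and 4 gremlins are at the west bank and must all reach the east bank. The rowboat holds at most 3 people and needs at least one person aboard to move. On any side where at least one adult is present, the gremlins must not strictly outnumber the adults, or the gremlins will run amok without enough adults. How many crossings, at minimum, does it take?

Counting alone: each trip to the east bank takes at most 3 across and each return brings at least 1 back, so after t trips out (and t−1 returns) at most 3t − (t−1) of the 8 are across; that first reaches 8 at t = 4, so at least 7 crossings are needed.
The safety rule pushes this higher. Following every safe sequence of crossings, the most of the 8 that can be at the east bank as the rowboat arrives there on crossing 7 is 7 — never all 8.
So no plan with fewer than 9 crossings exists, and this one achieves 9:
1. 2 gremlins → the east bank.  (the west bank: 4A 2G; the east bank: 0A 2G)
2. 1 gremlin ← the west bank.  (the west bank: 4A 3G; the east bank: 0A 1G)
3. 3 gremlins → the east bank.  (the west bank: 4A 0G; the east bank: 0A 4G)
4. 1 gremlin ← the west bank.  (the west bank: 4A 1G; the east bank: 0A 3G)
5. 3 adults → the east bank.  (the west bank: 1A 1G; the east bank: 3A 3G)
6. 1 adult and 1 gremlin ← the west bank.  (the west bank: 2A 2G; the east bank: 2A 2G)
7. 2 adults → the east bank.  (the west bank: 0A 2G; the east bank: 4A 2G)
8. 1 gremlin ← the west bank.  (the west bank: 0A 3G; the east bank: 4A 1G)
9. 3 gremlins → the east bank.  (the west bank: 0A 0G; the east bank: 4A 4G)

9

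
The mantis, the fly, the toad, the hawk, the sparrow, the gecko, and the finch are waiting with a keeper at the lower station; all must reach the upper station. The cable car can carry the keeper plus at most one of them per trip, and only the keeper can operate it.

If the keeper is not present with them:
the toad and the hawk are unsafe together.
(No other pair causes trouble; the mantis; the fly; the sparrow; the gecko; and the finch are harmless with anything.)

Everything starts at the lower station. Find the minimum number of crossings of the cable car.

13

Counting alone: the keeper can take at most 1 across per trip to the upper station, so moving all 7 needs at least 7 loaded trips out, with a return between consecutive ones — at least 13 crossings.
The plan below uses exactly 13 crossings, so it is optimal:
1. Keeper goes to the upper station with the toad.
2. Keeper goes back to the lower station alone.
3. Keeper goes to the upper station with the mantis.
4. Keeper goes back to the lower station alone.
5. Keeper goes to the upper station with the fly.
6. Keeper goes back to the lower station alone.
7. Keeper goes to the upper station with the sparrow.
8. Keeper goes back to the lower station alone.
9. Keeper goes to the upper station with the gecko.
10. Keeper goes back to the lower station alone.
11. Keeper goes to the upper station with the finch.
12. Keeper goes back to the lower station alone.
13. Keeper goes to the upper station with the hawk.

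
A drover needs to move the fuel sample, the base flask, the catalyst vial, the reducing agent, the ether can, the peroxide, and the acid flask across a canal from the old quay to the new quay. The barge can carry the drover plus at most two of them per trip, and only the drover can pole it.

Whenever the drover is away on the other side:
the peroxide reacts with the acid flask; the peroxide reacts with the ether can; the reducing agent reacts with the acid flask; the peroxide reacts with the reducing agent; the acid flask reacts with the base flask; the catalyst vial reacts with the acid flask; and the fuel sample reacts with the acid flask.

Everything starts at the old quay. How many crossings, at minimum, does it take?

11

Counting alone: the drover can take at most 2 across per trip to the new quay, so moving all 7 needs at least 4 loaded trips out, with a return between consecutive ones — at least 7 crossings.
The safety rule pushes this higher. Following every safe sequence of crossings, the most of the 7 that can be at the new quay as the barge arrives there on crossings 7, 9 is 5, 6 respectively — never all 7.
So no plan with fewer than 11 crossings exists, and this one achieves 11:
1. Drover goes to the new quay with the acid flask and the peroxide.
2. Drover goes back to the old quay with the peroxide.
3. Drover goes to the new quay with the fuel sample and the peroxide.
4. Drover goes back to the old quay with the acid flask.
5. Drover goes to the new quay with the acid flask and the base flask.
6. Drover goes back to the old quay with the acid flask.
7. Drover goes to the new quay with the catalyst vial and the reducing agent.
8. Drover goes back to the old quay with the reducing agent.
9. Drover goes to the new quay with the ether can and the reducing agent.
10. Drover goes back to the old quay with the peroxide.
11. Drover goes to the new quay with the acid flask and the peroxide.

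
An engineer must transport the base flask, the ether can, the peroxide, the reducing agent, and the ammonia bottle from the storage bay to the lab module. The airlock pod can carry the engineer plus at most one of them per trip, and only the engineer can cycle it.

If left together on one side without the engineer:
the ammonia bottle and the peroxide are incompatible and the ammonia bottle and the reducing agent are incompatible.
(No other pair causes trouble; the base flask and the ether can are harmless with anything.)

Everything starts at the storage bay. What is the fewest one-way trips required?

11

Counting alone: the engineer can take at most 1 across per trip to the lab module, so moving all 5 needs at least 5 loaded trips out, with a return between consecutive ones — at least 9 crossings.
The safety rule pushes this higher. Following every safe sequence of crossings, the most of the 5 that can be at the lab module as the airlock pod arrives there on crossing 9 is 4 — never all 5.
So no plan with fewer than 11 crossings exists, and this one achieves 11:
1. Engineer goes to the lab module with the ammonia bottle.  [the storage bay: the base flask, the ether can, the peroxide, the reducing agent | the lab module: the ammonia bottle]
2. Engineer goes back to the storage bay alone.  [the storage bay: the base flask, the ether can, the peroxide, the reducing agent | the lab module: the ammonia bottle]
3. Engineer goes to the lab module with the base flask.  [the storage bay: the ether can, the peroxide, the reducing agent | the lab module: the ammonia bottle, the base flask]
4. Engineer goes back to the storage bay alone.  [the storage bay: the ether can, the peroxide, the reducing agent | the lab module: the ammonia bottle, the base flask]
5. Engineer goes to the lab module with the ether can.  [the storage bay: the peroxide, the reducing agent | the lab module: the ammonia bottle, the base flask, the ether can]
6. Engineer goes back to the storage bay alone.  [the storage bay: the peroxide, the reducing agent | the lab module: the ammonia bottle, the base flask, the ether can]
7. Engineer goes to the lab module with the peroxide.  [the storage bay: the reducing agent | the lab module: the ammonia bottle, the base flask, the ether can, the peroxide]
8. Engineer goes back to the storage bay with the ammonia bottle.  [the storage bay: the ammonia bottle, the reducing agent | the lab module: the base flask, the ether can, the peroxide]
9. Engineer goes to the lab module with the reducing agent.  [the storage bay: the ammonia bottle | the lab module: the base flask, the ether can, the peroxide, the reducing agent]
10. Engineer goes back to the storage bay alone.  [the storage bay: the ammonia bottle | the lab module: the base flask, the ether can, the peroxide, the reducing agent]
11. Engineer goes to the lab module with the ammonia bottle.  [the storage bay: — | the lab module: the ammonia bottle, the base flask, the ether can, the peroxide, the reducing agent]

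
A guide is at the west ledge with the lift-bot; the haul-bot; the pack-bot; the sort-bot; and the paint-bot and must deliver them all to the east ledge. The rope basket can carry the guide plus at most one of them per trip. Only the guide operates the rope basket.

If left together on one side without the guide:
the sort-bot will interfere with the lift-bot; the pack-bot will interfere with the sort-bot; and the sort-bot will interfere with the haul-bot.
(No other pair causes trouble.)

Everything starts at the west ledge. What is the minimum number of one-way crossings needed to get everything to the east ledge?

Following every safe sequence of crossings from the start, the most of the 5 that can be at the east ledge as the rope basket arrives there on crossings 1, 3, 5 is 1, 2, 3 respectively; the best ever achieved is 3 of 5.
From crossing 7 on, no configuration arises that was not already reachable earlier: only 18 distinct safe configurations (who is on which side, and where the rope basket is) can ever be reached, none of them has everyone across, and every continuation just revisits them. So no valid plan exists.

impossible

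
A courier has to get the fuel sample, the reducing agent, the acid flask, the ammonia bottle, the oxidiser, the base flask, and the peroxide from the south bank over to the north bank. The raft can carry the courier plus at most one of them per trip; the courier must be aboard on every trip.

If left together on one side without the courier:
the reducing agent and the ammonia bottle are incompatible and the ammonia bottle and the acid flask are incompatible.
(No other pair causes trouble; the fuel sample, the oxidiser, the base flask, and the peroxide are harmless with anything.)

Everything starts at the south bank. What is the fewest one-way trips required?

Counting alone: the courier can take at most 1 across per trip to the north bank, so moving all 7 needs at least 7 loaded trips out, with a return between consecutive ones — at least 13 crossings.
The safety rule pushes this higher. Following every safe sequence of crossings, the most of the 7 that can be at the north bank as the raft arrives there on crossing 13 is 6 — never all 7.
So no plan with fewer than 15 crossings exists, and this one achieves 15:
1. Courier goes to the north bank with the ammonia bottle.  [the south bank: the acid flask, the base flask, the fuel sample, the oxidiser, the peroxide, the reducing agent | the north bank: the ammonia bottle]
2. Courier goes back to the south bank alone.  [the south bank: the acid flask, the base flask, the fuel sample, the oxidiser, the peroxide, the reducing agent | the north bank: the ammonia bottle]
3. Courier goes to the north bank with the fuel sample.  [the south bank: the acid flask, the base flask, the oxidiser, the peroxide, the reducing agent | the north bank: the ammonia bottle, the fuel sample]
4. Courier goes back to the south bank alone.  [the south bank: the acid flask, the base flask, the oxidiser, the peroxide, the reducing agent | the north bank: the ammonia bottle, the fuel sample]
5. Courier goes to the north bank with the reducing agent.  [the south bank: the acid flask, the base flask, the oxidiser, the peroxide | the north bank: the ammonia bottle, the fuel sample, the reducing agent]
6. Courier goes back to the south bank with the ammonia bottle.  [the south bank: the acid flask, the ammonia bottle, the base flask, the oxidiser, the peroxide | the north bank: the fuel sample, the reducing agent]
7. Courier goes to the north bank with the acid flask.  [the south bank: the ammonia bottle, the base flask, the oxidiser, the peroxide | the north bank: the acid flask, the fuel sample, the reducing agent]
8. Courier goes back to the south bank alone.  [the south bank: the ammonia bottle, the base flask, the oxidiser, the peroxide | the north bank: the acid flask, the fuel sample, the reducing agent]
9. Courier goes to the north bank with the oxidiser.  [the south bank: the ammonia bottle, the base flask, the peroxide | the north bank: the acid flask, the fuel sample, the oxidiser, the reducing agent]
10. Courier goes back to the south bank alone.  [the south bank: the ammonia bottle, the base flask, the peroxide | the north bank: the acid flask, the fuel sample, the oxidiser, the reducing agent]
11. Courier goes to the north bank with the base flask.  [the south bank: the ammonia bottle, the peroxide | the north bank: the acid flask, the base flask, the fuel sample, the oxidiser, the reducing agent]
12. Courier goes back to the south bank alone.  [the south bank: the ammonia bottle, the peroxide | the north bank: the acid flask, the base flask, the fuel sample, the oxidiser, the reducing agent]
13. Courier goes to the north bank with the peroxide.  [the south bank: the ammonia bottle | the north bank: the acid flask, the base flask, the fuel sample, the oxidiser, the peroxide, the reducing agent]
14. Courier goes back to the south bank alone.  [the south bank: the ammonia bottle | the north bank: the acid flask, the base flask, the fuel sample, the oxidiser, the peroxide, the reducing agent]
15. Courier goes to the north bank with the ammonia bottle.  [the south bank: — | the north bank: the acid flask, the ammonia bottle, the base flask, the fuel sample, the oxidiser, the peroxide, the reducing agent]

15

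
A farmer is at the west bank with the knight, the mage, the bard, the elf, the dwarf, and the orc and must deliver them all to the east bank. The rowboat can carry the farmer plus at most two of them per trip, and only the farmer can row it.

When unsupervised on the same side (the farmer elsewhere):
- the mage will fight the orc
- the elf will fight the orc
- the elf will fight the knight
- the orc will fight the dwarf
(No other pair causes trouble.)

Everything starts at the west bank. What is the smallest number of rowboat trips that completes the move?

Counting alone: the farmer can take at most 2 across per trip to the east bank, so moving all 6 needs at least 3 loaded trips out, with a return between consecutive ones — at least 5 crossings.
The safety rule pushes this higher. Following every safe sequence of crossings, the most of the 6 that can be at the east bank as the rowboat arrives there on crossing 5 is 5 — never all 6.
So no plan with fewer than 7 crossings exists, and this one achieves 7:
1. Farmer goes to the east bank with the knight and the orc.
2. Farmer goes back to the west bank alone.
3. Farmer goes to the east bank with the bard.
4. Farmer goes back to the west bank alone.
5. Farmer goes to the east bank with the dwarf and the mage.
6. Farmer goes back to the west bank with the orc.
7. Farmer goes to the east bank with the elf and the orc.

7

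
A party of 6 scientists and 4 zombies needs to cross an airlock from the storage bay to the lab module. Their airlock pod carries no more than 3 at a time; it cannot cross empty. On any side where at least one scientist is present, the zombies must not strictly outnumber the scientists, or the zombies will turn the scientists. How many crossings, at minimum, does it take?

9

Counting alone: each trip to the lab module takes at most 3 across and each return brings at least 1 back, so after t trips out (and t−1 returns) at most 3t − (t−1) of the 10 are across; that first reaches 10 at t = 5, so at least 9 crossings are needed.
The plan below uses exactly 9 crossings, so it is optimal:
1. 2 zombies → the lab module.  (the storage bay: 6S 2Z; the lab module: 0S 2Z)
2. 1 zombie ← the storage bay.  (the storage bay: 6S 3Z; the lab module: 0S 1Z)
3. 3 zombies → the lab module.  (the storage bay: 6S 0Z; the lab module: 0S 4Z)
4. 1 zombie ← the storage bay.  (the storage bay: 6S 1Z; the lab module: 0S 3Z)
5. 3 scientists → the lab module.  (the storage bay: 3S 1Z; the lab module: 3S 3Z)
6. 1 zombie ← the storage bay.  (the storage bay: 3S 2Z; the lab module: 3S 2Z)
7. 1 scientist and 2 zombies → the lab module.  (the storage bay: 2S 0Z; the lab module: 4S 4Z)
8. 1 zombie ← the storage bay.  (the storage bay: 2S 1Z; the lab module: 4S 3Z)
9. 2 scientists and 1 zombie → the lab module.  (the storage bay: 0S 0Z; the lab module: 6S 4Z)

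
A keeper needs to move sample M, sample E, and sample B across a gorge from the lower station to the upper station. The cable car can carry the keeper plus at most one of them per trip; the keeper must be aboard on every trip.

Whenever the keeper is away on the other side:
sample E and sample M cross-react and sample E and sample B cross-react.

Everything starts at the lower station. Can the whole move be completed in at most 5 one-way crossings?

No

Counting alone: the keeper can take at most 1 across per trip to the upper station, so moving all 3 needs at least 3 loaded trips out, with a return between consecutive ones — at least 5 crossings.
The safety rule pushes this higher. Following every safe sequence of crossings, the most of the 3 that can be at the upper station as the cable car arrives there on crossing 5 is 2 — never all 3.
So the move cannot be finished within 5 crossings. (The shortest complete plan takes 7:)
1. Keeper goes to the upper station with sample E.  [the lower station: sample B, sample M | the upper station: sample E]
2. Keeper goes back to the lower station alone.  [the lower station: sample B, sample M | the upper station: sample E]
3. Keeper goes to the upper station with sample M.  [the lower station: sample B | the upper station: sample E, sample M]
4. Keeper goes back to the lower station with sample E.  [the lower station: sample B, sample E | the upper station: sample M]
5. Keeper goes to the upper station with sample B.  [the lower station: sample E | the upper station: sample B, sample M]
6. Keeper goes back to the lower station alone.  [the lower station: sample E | the upper station: sample B, sample M]
7. Keeper goes to the upper station with sample E.  [the lower station: — | the upper station: sample B, sample E, sample M]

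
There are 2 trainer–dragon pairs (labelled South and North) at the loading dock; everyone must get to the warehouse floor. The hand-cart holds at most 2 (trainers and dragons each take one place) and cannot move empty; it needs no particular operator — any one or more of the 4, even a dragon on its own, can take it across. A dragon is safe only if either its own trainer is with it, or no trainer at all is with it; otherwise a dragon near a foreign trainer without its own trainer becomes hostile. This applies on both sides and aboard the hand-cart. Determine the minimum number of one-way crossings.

Counting alone: each trip to the warehouse floor takes at most 2 across and each return brings at least 1 back, so after t trips out (and t−1 returns) at most 2t − (t−1) of the 4 are across; that first reaches 4 at t = 3, so at least 5 crossings are needed.
The plan below uses exactly 5 crossings, so it is optimal:
1. dragon South and trainer South cross → the warehouse floor.
2. trainer South crosses ← the loading dock.
3. trainer North and trainer South cross → the warehouse floor.
4. trainer North crosses ← the loading dock.
5. dragon North and trainer North cross → the warehouse floor.

5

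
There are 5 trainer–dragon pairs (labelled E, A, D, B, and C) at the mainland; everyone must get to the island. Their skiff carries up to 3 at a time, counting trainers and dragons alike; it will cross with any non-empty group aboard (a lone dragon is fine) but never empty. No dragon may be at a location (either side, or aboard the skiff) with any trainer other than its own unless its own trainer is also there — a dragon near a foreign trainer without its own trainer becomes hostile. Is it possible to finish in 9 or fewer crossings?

Counting alone: each trip to the island takes at most 3 across and each return brings at least 1 back, so after t trips out (and t−1 returns) at most 3t − (t−1) of the 10 are across; that first reaches 10 at t = 5, so at least 9 crossings are needed.
The safety rule pushes this higher. Following every safe sequence of crossings, the most of the 10 that can be at the island as the skiff arrives there on crossing 9 is 9 — never all 10.
So the move cannot be finished within 9 crossings. (The shortest complete plan takes 11:)
1. dragon E and trainer E cross → the island.
2. trainer E crosses ← the mainland.
3. dragon A, dragon B, and dragon D cross → the island.
4. dragon E crosses ← the mainland.
5. trainer A, trainer B, and trainer D cross → the island.
6. dragon A and trainer A cross ← the mainland.
7. trainer A, trainer C, and trainer E cross → the island.
8. dragon D crosses ← the mainland.
9. dragon A and dragon E cross → the island.
10. dragon E crosses ← the mainland.
11. dragon C, dragon D, and dragon E cross → the island.

No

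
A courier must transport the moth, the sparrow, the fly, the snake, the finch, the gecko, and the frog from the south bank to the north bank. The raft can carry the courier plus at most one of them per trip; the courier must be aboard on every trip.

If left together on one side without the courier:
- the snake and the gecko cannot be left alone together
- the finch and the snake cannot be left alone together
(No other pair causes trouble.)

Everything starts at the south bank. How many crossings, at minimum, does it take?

Counting alone: the courier can take at most 1 across per trip to the north bank, so moving all 7 needs at least 7 loaded trips out, with a return between consecutive ones — at least 13 crossings.
The safety rule pushes this higher. Following every safe sequence of crossings, the most of the 7 that can be at the north bank as the raft arrives there on crossing 13 is 6 — never all 7.
So no plan with fewer than 15 crossings exists, and this one achieves 15:
1. Courier goes to the north bank with the snake.  [the south bank: the finch, the fly, the frog, the gecko, the moth, the sparrow | the north bank: the snake]
2. Courier goes back to the south bank alone.  [the south bank: the finch, the fly, the frog, the gecko, the moth, the sparrow | the north bank: the snake]
3. Courier goes to the north bank with the moth.  [the south bank: the finch, the fly, the frog, the gecko, the sparrow | the north bank: the moth, the snake]
4. Courier goes back to the south bank alone.  [the south bank: the finch, the fly, the frog, the gecko, the sparrow | the north bank: the moth, the snake]
5. Courier goes to the north bank with the sparrow.  [the south bank: the finch, the fly, the frog, the gecko | the north bank: the moth, the snake, the sparrow]
6. Courier goes back to the south bank alone.  [the south bank: the finch, the fly, the frog, the gecko | the north bank: the moth, the snake, the sparrow]
7. Courier goes to the north bank with the fly.  [the south bank: the finch, the frog, the gecko | the north bank: the fly, the moth, the snake, the sparrow]
8. Courier goes back to the south bank alone.  [the south bank: the finch, the frog, the gecko | the north bank: the fly, the moth, the snake, the sparrow]
9. Courier goes to the north bank with the finch.  [the south bank: the frog, the gecko | the north bank: the finch, the fly, the moth, the snake, the sparrow]
10. Courier goes back to the south bank with the snake.  [the south bank: the frog, the gecko, the snake | the north bank: the finch, the fly, the moth, the sparrow]
11. Courier goes to the north bank with the gecko.  [the south bank: the frog, the snake | the north bank: the finch, the fly, the gecko, the moth, the sparrow]
12. Courier goes back to the south bank alone.  [the south bank: the frog, the snake | the north bank: the finch, the fly, the gecko, the moth, the sparrow]
13. Courier goes to the north bank with the frog.  [the south bank: the snake | the north bank: the finch, the fly, the frog, the gecko, the moth, the sparrow]
14. Courier goes back to the south bank alone.  [the south bank: the snake | the north bank: the finch, the fly, the frog, the gecko, the moth, the sparrow]
15. Courier goes to the north bank with the snake.  [the south bank: — | the north bank: the finch, the fly, the frog, the gecko, the moth, the snake, the sparrow]

15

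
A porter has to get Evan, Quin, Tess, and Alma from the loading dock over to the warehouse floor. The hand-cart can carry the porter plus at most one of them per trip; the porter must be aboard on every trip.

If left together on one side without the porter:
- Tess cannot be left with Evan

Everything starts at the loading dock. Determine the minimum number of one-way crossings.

7

Counting alone: the porter can take at most 1 across per trip to the warehouse floor, so moving all 4 needs at least 4 loaded trips out, with a return between consecutive ones — at least 7 crossings.
The plan below uses exactly 7 crossings, so it is optimal:
1. Porter goes to the warehouse floor with Evan.
2. Porter goes back to the loading dock alone.
3. Porter goes to the warehouse floor with Quin.
4. Porter goes back to the loading dock alone.
5. Porter goes to the warehouse floor with Alma.
6. Porter goes back to the loading dock alone.
7. Porter goes to the warehouse floor with Tess.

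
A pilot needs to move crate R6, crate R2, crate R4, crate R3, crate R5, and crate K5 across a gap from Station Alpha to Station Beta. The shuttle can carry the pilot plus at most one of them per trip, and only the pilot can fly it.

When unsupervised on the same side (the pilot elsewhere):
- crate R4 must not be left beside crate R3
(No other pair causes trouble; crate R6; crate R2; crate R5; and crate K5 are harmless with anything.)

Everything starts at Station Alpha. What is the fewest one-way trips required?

11

Counting alone: the pilot can take at most 1 across per trip to Station Beta, so moving all 6 needs at least 6 loaded trips out, with a return between consecutive ones — at least 11 crossings.
The plan below uses exactly 11 crossings, so it is optimal:
1. Pilot goes to Station Beta with crate R4.
2. Pilot goes back to Station Alpha alone.
3. Pilot goes to Station Beta with crate R6.
4. Pilot goes back to Station Alpha alone.
5. Pilot goes to Station Beta with crate R2.
6. Pilot goes back to Station Alpha alone.
7. Pilot goes to Station Beta with crate R5.
8. Pilot goes back to Station Alpha alone.
9. Pilot goes to Station Beta with crate K5.
10. Pilot goes back to Station Alpha alone.
11. Pilot goes to Station Beta with crate R3.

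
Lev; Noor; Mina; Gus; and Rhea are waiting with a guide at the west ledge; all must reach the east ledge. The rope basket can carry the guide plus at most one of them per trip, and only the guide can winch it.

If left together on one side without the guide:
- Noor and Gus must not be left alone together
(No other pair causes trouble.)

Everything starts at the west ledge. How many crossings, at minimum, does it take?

Counting alone: the guide can take at most 1 across per trip to the east ledge, so moving all 5 needs at least 5 loaded trips out, with a return between consecutive ones — at least 9 crossings.
The plan below uses exactly 9 crossings, so it is optimal:
1. Guide goes to the east ledge with Noor.  [the west ledge: Gus, Lev, Mina, Rhea | the east ledge: Noor]
2. Guide goes back to the west ledge alone.  [the west ledge: Gus, Lev, Mina, Rhea | the east ledge: Noor]
3. Guide goes to the east ledge with Lev.  [the west ledge: Gus, Mina, Rhea | the east ledge: Lev, Noor]
4. Guide goes back to the west ledge alone.  [the west ledge: Gus, Mina, Rhea | the east ledge: Lev, Noor]
5. Guide goes to the east ledge with Mina.  [the west ledge: Gus, Rhea | the east ledge: Lev, Mina, Noor]
6. Guide goes back to the west ledge alone.  [the west ledge: Gus, Rhea | the east ledge: Lev, Mina, Noor]
7. Guide goes to the east ledge with Rhea.  [the west ledge: Gus | the east ledge: Lev, Mina, Noor, Rhea]
8. Guide goes back to the west ledge alone.  [the west ledge: Gus | the east ledge: Lev, Mina, Noor, Rhea]
9. Guide goes to the east ledge with Gus.  [the west ledge: — | the east ledge: Gus, Lev, Mina, Noor, Rhea]

9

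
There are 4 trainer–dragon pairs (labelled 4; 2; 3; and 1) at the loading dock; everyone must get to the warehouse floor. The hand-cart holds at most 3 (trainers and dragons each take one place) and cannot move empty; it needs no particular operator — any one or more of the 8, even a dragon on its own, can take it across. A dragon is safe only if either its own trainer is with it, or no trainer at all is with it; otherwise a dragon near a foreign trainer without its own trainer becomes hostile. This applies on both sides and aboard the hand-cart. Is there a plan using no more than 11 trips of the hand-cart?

Yes — this plan uses 9 crossings (≤ 11):
1. dragon 4 and trainer 4 cross → the warehouse floor.
2. trainer 4 crosses ← the loading dock.
3. dragon 2, trainer 2, and trainer 4 cross → the warehouse floor.
4. dragon 4 and trainer 4 cross ← the loading dock.
5. trainer 1, trainer 3, and trainer 4 cross → the warehouse floor.
6. dragon 2 crosses ← the loading dock.
7. dragon 2 and dragon 4 cross → the warehouse floor.
8. dragon 4 crosses ← the loading dock.
9. dragon 1, dragon 3, and dragon 4 cross → the warehouse floor.

Yes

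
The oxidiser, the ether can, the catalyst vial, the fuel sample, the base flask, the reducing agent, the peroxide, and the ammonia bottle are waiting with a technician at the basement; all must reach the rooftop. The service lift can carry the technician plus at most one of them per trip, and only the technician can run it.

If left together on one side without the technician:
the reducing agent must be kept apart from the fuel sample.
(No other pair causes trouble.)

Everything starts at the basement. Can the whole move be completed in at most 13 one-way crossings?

Counting alone: the technician can take at most 1 across per trip to the rooftop, so moving all 8 needs at least 8 loaded trips out, with a return between consecutive ones — at least 15 crossings.
Since 13 < 15, 13 crossings cannot be enough. (The shortest complete plan in fact takes 15:)
1. Technician goes to the rooftop with the fuel sample.
2. Technician goes back to the basement alone.
3. Technician goes to the rooftop with the oxidiser.
4. Technician goes back to the basement alone.
5. Technician goes to the rooftop with the ether can.
6. Technician goes back to the basement alone.
7. Technician goes to the rooftop with the catalyst vial.
8. Technician goes back to the basement alone.
9. Technician goes to the rooftop with the base flask.
10. Technician goes back to the basement alone.
11. Technician goes to the rooftop with the peroxide.
12. Technician goes back to the basement alone.
13. Technician goes to the rooftop with the ammonia bottle.
14. Technician goes back to the basement alone.
15. Technician goes to the rooftop with the reducing agent.

No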